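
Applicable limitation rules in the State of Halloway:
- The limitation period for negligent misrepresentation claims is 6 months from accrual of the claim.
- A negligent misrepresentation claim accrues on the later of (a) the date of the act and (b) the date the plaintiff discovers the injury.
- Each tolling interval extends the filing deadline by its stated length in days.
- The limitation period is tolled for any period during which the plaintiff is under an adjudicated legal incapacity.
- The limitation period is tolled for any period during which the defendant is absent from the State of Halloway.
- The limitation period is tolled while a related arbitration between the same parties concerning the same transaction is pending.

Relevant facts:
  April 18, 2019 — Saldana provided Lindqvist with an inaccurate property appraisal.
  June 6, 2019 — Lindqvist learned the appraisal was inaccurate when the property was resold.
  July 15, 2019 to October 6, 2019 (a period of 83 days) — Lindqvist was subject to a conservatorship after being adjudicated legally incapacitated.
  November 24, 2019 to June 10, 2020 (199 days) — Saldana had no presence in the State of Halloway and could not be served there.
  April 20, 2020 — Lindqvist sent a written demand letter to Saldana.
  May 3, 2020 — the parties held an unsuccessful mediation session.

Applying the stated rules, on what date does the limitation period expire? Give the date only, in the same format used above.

Because discovery on June 6, 2019 post-dates the April 18, 2019 act, accrual under the later-of rule falls on June 6, 2019.
Adding the 6 months base period to June 6, 2019 gives a deadline of December 6, 2019, before any tolling.
The period was tolled for 83 days by the plaintiff's legal incapacity (July 15, 2019 to October 6, 2019), pushing the deadline to February 27, 2020.
The defendant's absence from the jurisdiction from November 24, 2019 to June 10, 2020 tolled the period for 199 days, extending the deadline to September 13, 2020.
None of the other events listed affects the running of the period under the stated rules.

September 13, 2020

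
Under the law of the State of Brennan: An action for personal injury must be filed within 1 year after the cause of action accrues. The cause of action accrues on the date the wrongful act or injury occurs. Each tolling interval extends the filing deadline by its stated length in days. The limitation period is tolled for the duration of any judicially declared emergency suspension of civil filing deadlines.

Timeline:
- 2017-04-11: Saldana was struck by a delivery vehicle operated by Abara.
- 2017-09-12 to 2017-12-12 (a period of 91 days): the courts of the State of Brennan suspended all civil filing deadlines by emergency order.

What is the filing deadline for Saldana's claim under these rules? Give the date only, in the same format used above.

The limitation period began to run on 2017-04-11.
1 year from 2017-04-11 is 2018-04-11.
Because the emergency suspension of filing deadlines ran from 2017-09-12 to 2017-12-12, the deadline is extended by 91 days to 2018-07-11.

2018-07-11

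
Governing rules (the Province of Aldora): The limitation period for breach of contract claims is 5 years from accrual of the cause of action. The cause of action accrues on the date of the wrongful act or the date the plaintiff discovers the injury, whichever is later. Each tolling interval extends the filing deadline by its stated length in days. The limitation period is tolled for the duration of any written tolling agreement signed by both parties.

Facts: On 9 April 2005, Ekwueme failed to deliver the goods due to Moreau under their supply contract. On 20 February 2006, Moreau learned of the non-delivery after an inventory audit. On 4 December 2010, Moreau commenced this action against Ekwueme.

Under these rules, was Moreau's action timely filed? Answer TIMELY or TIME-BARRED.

TIMELY

The claim accrued on 20 February 2006 — the later of the 9 April 2005 act and the 20 February 2006 discovery.
Adding the 5 years base period to 20 February 2006 gives a deadline of 20 February 2011, before any tolling.
Filing on 4 December 2010 beat the 20 February 2011 deadline — the action is timely.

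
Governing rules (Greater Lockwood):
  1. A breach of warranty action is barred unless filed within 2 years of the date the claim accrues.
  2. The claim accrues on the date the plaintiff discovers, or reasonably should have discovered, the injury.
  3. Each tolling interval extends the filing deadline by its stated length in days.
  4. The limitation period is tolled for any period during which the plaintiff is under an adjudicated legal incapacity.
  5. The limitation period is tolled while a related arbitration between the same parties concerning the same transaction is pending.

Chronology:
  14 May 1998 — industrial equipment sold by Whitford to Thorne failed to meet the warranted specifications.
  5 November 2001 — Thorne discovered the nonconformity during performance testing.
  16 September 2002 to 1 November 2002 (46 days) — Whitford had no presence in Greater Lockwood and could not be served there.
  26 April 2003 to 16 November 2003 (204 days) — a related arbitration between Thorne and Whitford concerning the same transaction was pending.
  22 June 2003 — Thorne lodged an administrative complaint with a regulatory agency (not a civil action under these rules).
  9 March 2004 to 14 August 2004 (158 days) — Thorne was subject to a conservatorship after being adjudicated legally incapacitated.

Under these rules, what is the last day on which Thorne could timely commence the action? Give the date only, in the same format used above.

1 November 2004

The claim did not accrue until Thorne discovered the injury on 5 November 2001; the 14 May 1998 act date does not start the clock under the stated rule.
The untolled deadline — 2 years after 5 November 2001 — is 5 November 2003.
Because the pending related arbitration ran from 26 April 2003 to 16 November 2003, the deadline is extended by 204 days to 27 May 2004.
Because the plaintiff's legal incapacity ran from 9 March 2004 to 14 August 2004, the deadline is extended by 158 days to 1 November 2004.
Although the defendant's absence ran from 16 September 2002 to 1 November 2002, the stated rules do not make that a tolling event, so it is disregarded.
Nothing else in the chronology tolls or restarts the period.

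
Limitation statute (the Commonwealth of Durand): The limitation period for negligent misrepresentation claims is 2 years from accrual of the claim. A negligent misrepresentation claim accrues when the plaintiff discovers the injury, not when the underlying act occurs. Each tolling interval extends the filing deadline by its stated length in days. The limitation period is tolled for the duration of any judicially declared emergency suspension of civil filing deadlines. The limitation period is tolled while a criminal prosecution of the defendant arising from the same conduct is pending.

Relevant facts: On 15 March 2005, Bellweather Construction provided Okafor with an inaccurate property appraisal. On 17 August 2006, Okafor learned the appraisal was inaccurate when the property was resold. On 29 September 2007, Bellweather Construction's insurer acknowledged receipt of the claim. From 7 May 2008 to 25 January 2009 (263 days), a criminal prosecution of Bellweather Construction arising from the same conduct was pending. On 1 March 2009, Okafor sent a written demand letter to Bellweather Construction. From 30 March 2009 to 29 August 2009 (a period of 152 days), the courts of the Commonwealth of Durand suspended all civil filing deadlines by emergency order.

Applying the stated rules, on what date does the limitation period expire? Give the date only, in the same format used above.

The claim did not accrue until Okafor discovered the injury on 17 August 2006; the 15 March 2005 act date does not start the clock under the stated rule.
Adding the 2 years base period to 17 August 2006 gives a deadline of 17 August 2008, before any tolling.
The period was tolled for 263 days by the pending criminal prosecution (7 May 2008 to 25 January 2009), pushing the deadline to 7 May 2009.
Because the emergency suspension of filing deadlines ran from 30 March 2009 to 29 August 2009, the deadline is extended by 152 days to 6 October 2009.
The other events in the timeline have no effect on the limitation period under the stated rules.

6 October 2009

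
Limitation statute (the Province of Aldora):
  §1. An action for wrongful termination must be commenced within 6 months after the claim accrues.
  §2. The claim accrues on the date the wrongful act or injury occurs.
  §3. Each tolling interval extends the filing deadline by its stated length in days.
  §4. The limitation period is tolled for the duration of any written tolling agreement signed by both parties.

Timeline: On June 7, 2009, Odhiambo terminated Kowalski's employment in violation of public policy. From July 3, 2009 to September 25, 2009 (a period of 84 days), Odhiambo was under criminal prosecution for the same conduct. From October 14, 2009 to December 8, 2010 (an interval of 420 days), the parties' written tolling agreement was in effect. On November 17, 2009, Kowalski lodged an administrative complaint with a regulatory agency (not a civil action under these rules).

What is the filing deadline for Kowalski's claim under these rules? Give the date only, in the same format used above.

The limitation period began to run on June 7, 2009.
6 months from June 7, 2009 is December 7, 2009.
Because the written tolling agreement ran from October 14, 2009 to December 8, 2010, the deadline is extended by 420 days to January 31, 2011.
Although a criminal prosecution ran from July 3, 2009 to September 25, 2009, the stated rules do not make that a tolling event, so it is disregarded.
Nothing else in the chronology tolls or restarts the period.

January 31, 2011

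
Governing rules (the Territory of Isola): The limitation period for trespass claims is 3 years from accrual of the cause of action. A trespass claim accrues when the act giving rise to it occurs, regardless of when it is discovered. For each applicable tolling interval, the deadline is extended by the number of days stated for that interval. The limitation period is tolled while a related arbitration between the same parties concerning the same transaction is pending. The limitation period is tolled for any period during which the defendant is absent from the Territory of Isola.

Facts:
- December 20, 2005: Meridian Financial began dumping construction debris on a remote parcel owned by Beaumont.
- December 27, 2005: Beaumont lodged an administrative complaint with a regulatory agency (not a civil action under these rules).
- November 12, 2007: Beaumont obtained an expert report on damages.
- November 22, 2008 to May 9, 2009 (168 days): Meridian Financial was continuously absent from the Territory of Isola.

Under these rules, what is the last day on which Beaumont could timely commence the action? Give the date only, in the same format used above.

The claim accrued on December 20, 2005, when the wrongful act occurred.
3 years from December 20, 2005 is December 20, 2008.
The period was tolled for 168 days by the defendant's absence from the jurisdiction (November 22, 2008 to May 9, 2009), pushing the deadline to June 6, 2009.
None of the other events listed affects the running of the period under the stated rules.

June 6, 2009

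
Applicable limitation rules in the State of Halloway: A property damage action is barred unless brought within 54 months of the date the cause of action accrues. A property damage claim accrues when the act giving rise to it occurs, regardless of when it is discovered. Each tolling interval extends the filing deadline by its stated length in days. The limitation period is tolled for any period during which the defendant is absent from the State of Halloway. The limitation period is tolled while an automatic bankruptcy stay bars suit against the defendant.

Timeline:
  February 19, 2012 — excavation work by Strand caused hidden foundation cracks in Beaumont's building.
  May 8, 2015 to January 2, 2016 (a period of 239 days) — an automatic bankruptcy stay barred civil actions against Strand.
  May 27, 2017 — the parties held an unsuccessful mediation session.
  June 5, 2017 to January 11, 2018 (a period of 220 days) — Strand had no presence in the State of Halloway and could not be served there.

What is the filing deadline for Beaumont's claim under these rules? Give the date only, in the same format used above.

April 15, 2017

The claim accrued on February 19, 2012, when the wrongful act occurred.
54 months from February 19, 2012 is August 19, 2016.
The period was tolled for 239 days by the automatic bankruptcy stay (May 8, 2015 to January 2, 2016), pushing the deadline to April 15, 2017.
By the time the defendant's absence from the jurisdiction began on June 5, 2017, the limitation period had already expired on April 15, 2017; that interval cannot revive it.
The other events in the timeline have no effect on the limitation period under the stated rules.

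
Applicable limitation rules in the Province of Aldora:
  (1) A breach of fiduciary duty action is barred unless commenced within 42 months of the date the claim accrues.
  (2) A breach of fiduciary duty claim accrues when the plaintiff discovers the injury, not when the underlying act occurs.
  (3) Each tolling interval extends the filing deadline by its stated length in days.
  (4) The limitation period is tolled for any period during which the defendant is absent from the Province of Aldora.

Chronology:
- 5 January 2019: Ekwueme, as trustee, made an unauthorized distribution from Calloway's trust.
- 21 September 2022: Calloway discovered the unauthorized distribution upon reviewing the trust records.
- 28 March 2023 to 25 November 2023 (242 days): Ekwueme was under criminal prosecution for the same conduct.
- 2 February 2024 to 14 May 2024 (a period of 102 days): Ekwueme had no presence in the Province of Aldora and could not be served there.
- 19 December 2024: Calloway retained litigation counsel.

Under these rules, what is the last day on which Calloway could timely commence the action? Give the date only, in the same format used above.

The claim did not accrue until Calloway discovered the injury on 21 September 2022; the 5 January 2019 act date does not start the clock under the stated rule.
Adding the 42 months base period to 21 September 2022 gives a deadline of 21 March 2026, before any tolling.
Because the defendant's absence from the jurisdiction ran from 2 February 2024 to 14 May 2024, the deadline is extended by 102 days to 1 July 2026.
Although a criminal prosecution ran from 28 March 2023 to 25 November 2023, the stated rules do not make that a tolling event, so it is disregarded.
Nothing else in the chronology tolls or restarts the period.

1 July 2026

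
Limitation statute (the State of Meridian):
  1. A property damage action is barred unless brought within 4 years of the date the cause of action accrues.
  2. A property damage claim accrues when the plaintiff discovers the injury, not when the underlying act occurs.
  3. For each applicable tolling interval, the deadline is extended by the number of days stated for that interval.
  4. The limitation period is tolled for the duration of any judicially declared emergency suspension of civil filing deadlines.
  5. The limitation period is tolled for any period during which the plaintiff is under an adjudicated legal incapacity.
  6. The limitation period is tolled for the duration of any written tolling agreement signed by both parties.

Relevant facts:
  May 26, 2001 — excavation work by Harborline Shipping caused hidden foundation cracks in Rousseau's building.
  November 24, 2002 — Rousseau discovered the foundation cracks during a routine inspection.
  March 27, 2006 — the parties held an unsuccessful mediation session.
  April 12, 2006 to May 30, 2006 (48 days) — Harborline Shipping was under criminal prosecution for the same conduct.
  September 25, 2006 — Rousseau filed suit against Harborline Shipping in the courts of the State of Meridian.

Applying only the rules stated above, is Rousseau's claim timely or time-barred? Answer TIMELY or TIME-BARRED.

TIMELY

Under the discovery rule, the claim accrued on November 24, 2002, when Rousseau discovered the injury — not on the May 26, 2001 date of the underlying act.
4 years from November 24, 2002 is November 24, 2006.
No stated provision tolls the period for a criminal prosecution, so the interval from April 12, 2006 to May 30, 2006 has no effect on the deadline.
The other events in the timeline have no effect on the limitation period under the stated rules.
Rousseau filed on September 25, 2006, before the November 24, 2006 deadline, so the action is timely.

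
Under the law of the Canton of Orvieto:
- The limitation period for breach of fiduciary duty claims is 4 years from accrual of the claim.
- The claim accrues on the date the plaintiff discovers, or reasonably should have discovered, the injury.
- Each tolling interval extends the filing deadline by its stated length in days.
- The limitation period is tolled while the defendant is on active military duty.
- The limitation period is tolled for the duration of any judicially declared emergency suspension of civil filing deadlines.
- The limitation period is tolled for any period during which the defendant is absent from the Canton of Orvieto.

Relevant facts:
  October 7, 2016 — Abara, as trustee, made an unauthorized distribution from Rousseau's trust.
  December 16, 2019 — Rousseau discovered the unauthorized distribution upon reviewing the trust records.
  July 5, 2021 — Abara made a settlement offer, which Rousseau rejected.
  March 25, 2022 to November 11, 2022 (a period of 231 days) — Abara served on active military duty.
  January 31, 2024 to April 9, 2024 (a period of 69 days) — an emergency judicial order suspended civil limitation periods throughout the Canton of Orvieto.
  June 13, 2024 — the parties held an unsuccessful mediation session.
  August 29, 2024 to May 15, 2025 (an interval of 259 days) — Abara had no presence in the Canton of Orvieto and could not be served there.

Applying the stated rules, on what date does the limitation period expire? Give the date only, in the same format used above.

The claim did not accrue until Rousseau discovered the injury on December 16, 2019; the October 7, 2016 act date does not start the clock under the stated rule.
4 years from December 16, 2019 is December 16, 2023.
The period was tolled for 231 days by the defendant's active military service (March 25, 2022 to November 11, 2022), pushing the deadline to August 3, 2024.
Because the emergency suspension of filing deadlines ran from January 31, 2024 to April 9, 2024, the deadline is extended by 69 days to October 11, 2024.
Because the defendant's absence from the jurisdiction ran from August 29, 2024 to May 15, 2025, the deadline is extended by 259 days to June 27, 2025.
None of the other events listed affects the running of the period under the stated rules.

June 27, 2025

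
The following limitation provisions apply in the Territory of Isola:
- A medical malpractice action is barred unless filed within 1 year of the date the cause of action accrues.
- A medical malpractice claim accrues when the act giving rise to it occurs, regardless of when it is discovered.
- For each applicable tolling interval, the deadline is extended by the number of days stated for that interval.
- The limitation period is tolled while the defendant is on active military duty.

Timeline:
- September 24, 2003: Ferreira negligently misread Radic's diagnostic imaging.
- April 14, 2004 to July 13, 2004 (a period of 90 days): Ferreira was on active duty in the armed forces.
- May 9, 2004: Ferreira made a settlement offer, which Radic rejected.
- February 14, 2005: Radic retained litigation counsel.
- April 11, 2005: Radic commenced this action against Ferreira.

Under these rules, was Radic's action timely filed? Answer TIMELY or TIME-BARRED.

The limitation period began to run on September 24, 2003.
1 year from September 24, 2003 is September 24, 2004.
Because the defendant's active military service ran from April 14, 2004 to July 13, 2004, the deadline is extended by 90 days to December 23, 2004.
None of the other events listed affects the running of the period under the stated rules.
Radic filed on April 11, 2005, after the December 23, 2004 deadline, so the action is time-barred.

TIME-BARRED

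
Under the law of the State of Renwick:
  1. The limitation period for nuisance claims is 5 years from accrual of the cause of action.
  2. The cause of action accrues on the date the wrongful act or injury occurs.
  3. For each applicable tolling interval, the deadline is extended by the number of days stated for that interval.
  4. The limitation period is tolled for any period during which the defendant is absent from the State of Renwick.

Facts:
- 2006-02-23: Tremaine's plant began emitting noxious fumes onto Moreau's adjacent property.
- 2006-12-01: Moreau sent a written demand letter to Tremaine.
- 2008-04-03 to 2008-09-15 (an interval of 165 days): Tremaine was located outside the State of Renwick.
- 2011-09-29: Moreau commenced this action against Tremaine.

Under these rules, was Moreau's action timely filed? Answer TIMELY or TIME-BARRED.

TIME-BARRED

The claim accrued on 2006-02-23, when the wrongful act occurred.
5 years from 2006-02-23 is 2011-02-23.
The period was tolled for 165 days by the defendant's absence from the jurisdiction (2008-04-03 to 2008-09-15), pushing the deadline to 2011-08-07.
None of the other events listed affects the running of the period under the stated rules.
The 2011-09-29 filing falls after the 2011-08-07 deadline; the claim is time-barred.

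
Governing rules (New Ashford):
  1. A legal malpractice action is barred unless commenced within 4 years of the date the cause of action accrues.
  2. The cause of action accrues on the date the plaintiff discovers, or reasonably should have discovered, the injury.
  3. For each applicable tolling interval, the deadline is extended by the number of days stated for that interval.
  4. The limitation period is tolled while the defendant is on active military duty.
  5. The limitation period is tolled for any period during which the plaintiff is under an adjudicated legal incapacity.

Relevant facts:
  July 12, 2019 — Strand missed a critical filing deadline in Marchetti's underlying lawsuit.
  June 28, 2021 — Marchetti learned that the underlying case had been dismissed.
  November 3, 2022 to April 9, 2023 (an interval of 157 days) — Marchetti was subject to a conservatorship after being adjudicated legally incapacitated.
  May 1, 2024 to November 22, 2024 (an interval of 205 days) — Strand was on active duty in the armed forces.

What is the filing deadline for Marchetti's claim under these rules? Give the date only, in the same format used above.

June 25, 2026

Under the discovery rule, the claim accrued on June 28, 2021, when Marchetti discovered the injury — not on the July 12, 2019 date of the underlying act.
Adding the 4 years base period to June 28, 2021 gives a deadline of June 28, 2025, before any tolling.
The plaintiff's legal incapacity from November 3, 2022 to April 9, 2023 tolled the period for 157 days, extending the deadline to December 2, 2025.
Because the defendant's active military service ran from May 1, 2024 to November 22, 2024, the deadline is extended by 205 days to June 25, 2026.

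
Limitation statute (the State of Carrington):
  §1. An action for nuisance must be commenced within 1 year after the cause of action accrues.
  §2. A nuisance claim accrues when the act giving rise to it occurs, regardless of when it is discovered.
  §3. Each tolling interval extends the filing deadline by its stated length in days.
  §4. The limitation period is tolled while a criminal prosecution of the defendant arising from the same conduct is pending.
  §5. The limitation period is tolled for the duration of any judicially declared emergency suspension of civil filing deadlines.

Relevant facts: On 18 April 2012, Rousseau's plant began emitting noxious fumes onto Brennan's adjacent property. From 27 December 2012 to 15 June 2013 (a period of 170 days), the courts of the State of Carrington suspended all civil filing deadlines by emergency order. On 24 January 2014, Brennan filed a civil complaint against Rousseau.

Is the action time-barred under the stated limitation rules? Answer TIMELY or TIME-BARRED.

TIME-BARRED

The cause of action accrued on 18 April 2012, the date of the act.
Adding the 1 year base period to 18 April 2012 gives a deadline of 18 April 2013, before any tolling.
The period was tolled for 170 days by the emergency suspension of filing deadlines (27 December 2012 to 15 June 2013), pushing the deadline to 5 October 2013.
Brennan filed on 24 January 2014, after the 5 October 2013 deadline, so the action is time-barred.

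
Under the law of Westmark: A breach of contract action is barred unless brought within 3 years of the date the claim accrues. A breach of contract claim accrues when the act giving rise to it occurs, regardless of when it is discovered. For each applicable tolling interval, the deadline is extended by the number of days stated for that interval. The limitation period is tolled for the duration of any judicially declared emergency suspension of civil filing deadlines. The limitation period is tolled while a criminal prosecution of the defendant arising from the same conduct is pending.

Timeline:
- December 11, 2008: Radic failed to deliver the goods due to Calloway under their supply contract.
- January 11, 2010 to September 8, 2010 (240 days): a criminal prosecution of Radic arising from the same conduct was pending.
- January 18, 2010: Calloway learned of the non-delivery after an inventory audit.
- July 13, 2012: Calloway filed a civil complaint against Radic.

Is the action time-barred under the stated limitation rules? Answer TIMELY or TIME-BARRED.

TIMELY

Because the rule ties accrual to occurrence, the claim accrued on December 11, 2008, not on the January 18, 2010 discovery date.
3 years from December 11, 2008 is December 11, 2011.
Because the pending criminal prosecution ran from January 11, 2010 to September 8, 2010, the deadline is extended by 240 days to August 7, 2012.
Calloway filed on July 13, 2012, before the August 7, 2012 deadline, so the action is timely.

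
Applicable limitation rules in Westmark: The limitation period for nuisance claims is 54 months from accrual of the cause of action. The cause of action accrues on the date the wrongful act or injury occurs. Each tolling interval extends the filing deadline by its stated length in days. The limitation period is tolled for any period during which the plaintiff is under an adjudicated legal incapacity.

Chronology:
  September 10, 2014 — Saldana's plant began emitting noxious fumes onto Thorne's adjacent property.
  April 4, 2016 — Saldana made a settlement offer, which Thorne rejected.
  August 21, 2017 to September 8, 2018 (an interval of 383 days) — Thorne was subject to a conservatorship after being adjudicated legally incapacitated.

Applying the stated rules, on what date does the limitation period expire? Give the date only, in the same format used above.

The cause of action accrued on September 10, 2014, the date of the act.
The untolled deadline — 54 months after September 10, 2014 — is March 10, 2019.
The period was tolled for 383 days by the plaintiff's legal incapacity (August 21, 2017 to September 8, 2018), pushing the deadline to March 27, 2020.
None of the other events listed affects the running of the period under the stated rules.

March 27, 2020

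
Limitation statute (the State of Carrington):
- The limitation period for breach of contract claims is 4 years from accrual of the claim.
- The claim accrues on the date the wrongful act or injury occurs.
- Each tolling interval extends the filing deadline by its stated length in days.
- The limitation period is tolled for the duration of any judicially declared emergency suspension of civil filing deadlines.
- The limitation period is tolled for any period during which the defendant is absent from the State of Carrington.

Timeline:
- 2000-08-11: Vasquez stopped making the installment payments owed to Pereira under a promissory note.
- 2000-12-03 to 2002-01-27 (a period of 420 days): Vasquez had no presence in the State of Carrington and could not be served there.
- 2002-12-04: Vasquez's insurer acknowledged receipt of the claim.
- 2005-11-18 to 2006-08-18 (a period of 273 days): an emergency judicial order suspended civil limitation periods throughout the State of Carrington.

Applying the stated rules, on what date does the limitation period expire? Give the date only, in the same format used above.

2005-10-05

The limitation period began to run on 2000-08-11.
The untolled deadline — 4 years after 2000-08-11 — is 2004-08-11.
The period was tolled for 420 days by the defendant's absence from the jurisdiction (2000-12-03 to 2002-01-27), pushing the deadline to 2005-10-05.
The emergency suspension of filing deadlines starting 2005-11-18 came too late — the period had run on 2005-10-05 — and so does not extend the deadline.
Nothing else in the chronology tolls or restarts the period.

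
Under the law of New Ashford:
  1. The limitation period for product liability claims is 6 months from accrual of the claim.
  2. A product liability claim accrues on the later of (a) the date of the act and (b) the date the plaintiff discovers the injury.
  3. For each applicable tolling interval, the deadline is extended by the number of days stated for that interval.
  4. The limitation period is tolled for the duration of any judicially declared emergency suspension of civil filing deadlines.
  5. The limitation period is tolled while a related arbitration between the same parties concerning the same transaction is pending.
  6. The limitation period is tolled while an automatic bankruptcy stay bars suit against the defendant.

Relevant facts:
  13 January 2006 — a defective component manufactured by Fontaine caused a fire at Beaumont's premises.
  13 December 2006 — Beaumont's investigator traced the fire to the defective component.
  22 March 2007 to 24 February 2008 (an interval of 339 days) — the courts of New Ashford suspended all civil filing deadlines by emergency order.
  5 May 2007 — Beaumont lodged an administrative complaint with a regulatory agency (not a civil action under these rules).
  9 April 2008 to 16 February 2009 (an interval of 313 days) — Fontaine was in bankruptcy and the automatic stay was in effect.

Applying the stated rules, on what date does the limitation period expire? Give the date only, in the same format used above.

The claim accrued on 13 December 2006 — the later of the 13 January 2006 act and the 13 December 2006 discovery.
Adding the 6 months base period to 13 December 2006 gives a deadline of 13 June 2007, before any tolling.
Because the emergency suspension of filing deadlines ran from 22 March 2007 to 24 February 2008, the deadline is extended by 339 days to 17 May 2008.
Because the automatic bankruptcy stay ran from 9 April 2008 to 16 February 2009, the deadline is extended by 313 days to 26 March 2009.
Nothing else in the chronology tolls or restarts the period.

26 March 2009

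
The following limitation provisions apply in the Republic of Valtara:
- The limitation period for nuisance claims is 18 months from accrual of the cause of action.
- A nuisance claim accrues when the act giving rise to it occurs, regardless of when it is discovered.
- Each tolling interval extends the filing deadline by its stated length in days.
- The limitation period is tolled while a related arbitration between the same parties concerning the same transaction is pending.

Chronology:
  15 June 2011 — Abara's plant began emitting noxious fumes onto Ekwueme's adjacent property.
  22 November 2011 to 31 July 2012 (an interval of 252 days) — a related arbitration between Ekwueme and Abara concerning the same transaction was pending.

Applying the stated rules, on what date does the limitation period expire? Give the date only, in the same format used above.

24 August 2013

The cause of action accrued on 15 June 2011, the date of the act.
The untolled deadline — 18 months after 15 June 2011 — is 15 December 2012.
The period was tolled for 252 days by the pending related arbitration (22 November 2011 to 31 July 2012), pushing the deadline to 24 August 2013.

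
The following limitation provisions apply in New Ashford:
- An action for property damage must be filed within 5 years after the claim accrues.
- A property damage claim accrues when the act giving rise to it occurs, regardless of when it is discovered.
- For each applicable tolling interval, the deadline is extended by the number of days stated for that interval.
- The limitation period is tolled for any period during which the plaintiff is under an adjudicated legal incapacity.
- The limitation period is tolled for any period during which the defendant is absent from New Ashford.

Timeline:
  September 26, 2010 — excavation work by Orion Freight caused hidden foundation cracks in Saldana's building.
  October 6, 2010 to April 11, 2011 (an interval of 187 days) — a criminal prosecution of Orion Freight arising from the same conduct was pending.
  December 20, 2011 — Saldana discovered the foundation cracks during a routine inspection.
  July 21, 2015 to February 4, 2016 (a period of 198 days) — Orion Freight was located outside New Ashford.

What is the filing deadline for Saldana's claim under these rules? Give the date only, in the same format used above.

April 11, 2016

The claim accrued on September 26, 2010, when the wrongful act occurred; under the stated occurrence rule the December 20, 2011 discovery does not delay accrual.
Adding the 5 years base period to September 26, 2010 gives a deadline of September 26, 2015, before any tolling.
The period was tolled for 198 days by the defendant's absence from the jurisdiction (July 21, 2015 to February 4, 2016), pushing the deadline to April 11, 2016.
No stated provision tolls the period for a criminal prosecution, so the interval from October 6, 2010 to April 11, 2011 has no effect on the deadline.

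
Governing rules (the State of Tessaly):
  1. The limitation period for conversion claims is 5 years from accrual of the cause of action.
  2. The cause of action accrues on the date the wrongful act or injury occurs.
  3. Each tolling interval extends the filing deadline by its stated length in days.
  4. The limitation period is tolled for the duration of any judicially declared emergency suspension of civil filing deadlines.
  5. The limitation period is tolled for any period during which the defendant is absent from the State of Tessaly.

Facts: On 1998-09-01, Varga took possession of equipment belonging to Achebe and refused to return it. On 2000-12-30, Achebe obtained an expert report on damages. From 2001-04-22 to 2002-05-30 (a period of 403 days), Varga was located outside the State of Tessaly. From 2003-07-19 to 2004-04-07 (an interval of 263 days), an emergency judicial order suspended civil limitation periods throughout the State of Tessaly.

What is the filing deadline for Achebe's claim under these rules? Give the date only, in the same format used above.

2005-06-28

The limitation period began to run on 1998-09-01.
The untolled deadline — 5 years after 1998-09-01 — is 2003-09-01.
Because the defendant's absence from the jurisdiction ran from 2001-04-22 to 2002-05-30, the deadline is extended by 403 days to 2004-10-08.
The period was tolled for 263 days by the emergency suspension of filing deadlines (2003-07-19 to 2004-04-07), pushing the deadline to 2005-06-28.
Nothing else in the chronology tolls or restarts the period.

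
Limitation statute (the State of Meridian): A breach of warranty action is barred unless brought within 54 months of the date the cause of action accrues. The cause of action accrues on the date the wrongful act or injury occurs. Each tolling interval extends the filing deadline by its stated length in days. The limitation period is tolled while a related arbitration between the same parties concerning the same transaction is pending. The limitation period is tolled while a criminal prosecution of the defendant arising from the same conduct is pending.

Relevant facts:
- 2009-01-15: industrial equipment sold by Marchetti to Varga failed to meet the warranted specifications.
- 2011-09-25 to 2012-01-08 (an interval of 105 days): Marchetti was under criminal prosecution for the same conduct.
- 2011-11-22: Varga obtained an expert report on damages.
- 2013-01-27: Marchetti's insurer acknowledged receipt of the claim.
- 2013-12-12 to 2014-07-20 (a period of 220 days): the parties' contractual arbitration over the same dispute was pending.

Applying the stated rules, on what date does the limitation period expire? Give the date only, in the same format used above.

The limitation period began to run on 2009-01-15.
The untolled deadline — 54 months after 2009-01-15 — is 2013-07-15.
The period was tolled for 105 days by the pending criminal prosecution (2011-09-25 to 2012-01-08), pushing the deadline to 2013-10-28.
The pending related arbitration from 2013-12-12 to 2014-07-20 began after the period had already run on 2013-10-28, so it has no tolling effect.
Nothing else in the chronology tolls or restarts the period.

2013-10-28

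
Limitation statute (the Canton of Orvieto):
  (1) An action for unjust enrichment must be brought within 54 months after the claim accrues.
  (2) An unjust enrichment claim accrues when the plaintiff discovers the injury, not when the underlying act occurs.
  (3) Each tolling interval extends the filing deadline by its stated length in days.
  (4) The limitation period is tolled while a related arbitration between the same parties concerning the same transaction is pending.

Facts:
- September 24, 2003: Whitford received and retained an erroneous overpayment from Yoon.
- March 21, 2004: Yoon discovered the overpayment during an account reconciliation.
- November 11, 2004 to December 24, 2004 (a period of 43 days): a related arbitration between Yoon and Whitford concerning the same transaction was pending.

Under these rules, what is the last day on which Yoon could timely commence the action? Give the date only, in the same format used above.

November 3, 2008

Under the discovery rule, the claim accrued on March 21, 2004, when Yoon discovered the injury — not on the September 24, 2003 date of the underlying act.
54 months from March 21, 2004 is September 21, 2008.
Because the pending related arbitration ran from November 11, 2004 to December 24, 2004, the deadline is extended by 43 days to November 3, 2008.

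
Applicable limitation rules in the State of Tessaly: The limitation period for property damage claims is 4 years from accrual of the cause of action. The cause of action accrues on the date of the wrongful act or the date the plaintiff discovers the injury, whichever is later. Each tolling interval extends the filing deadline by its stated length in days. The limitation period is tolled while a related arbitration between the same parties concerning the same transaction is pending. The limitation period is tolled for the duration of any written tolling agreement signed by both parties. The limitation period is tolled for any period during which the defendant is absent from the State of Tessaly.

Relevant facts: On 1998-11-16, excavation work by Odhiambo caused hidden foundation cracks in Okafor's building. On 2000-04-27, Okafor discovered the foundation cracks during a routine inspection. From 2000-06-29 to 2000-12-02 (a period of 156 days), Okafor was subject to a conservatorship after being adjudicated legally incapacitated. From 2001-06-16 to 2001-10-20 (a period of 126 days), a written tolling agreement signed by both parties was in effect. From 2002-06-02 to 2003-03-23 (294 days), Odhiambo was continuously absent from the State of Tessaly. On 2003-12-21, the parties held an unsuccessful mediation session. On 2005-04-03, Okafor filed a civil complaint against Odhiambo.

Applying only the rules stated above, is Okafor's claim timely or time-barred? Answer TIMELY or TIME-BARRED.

Because discovery on 2000-04-27 post-dates the 1998-11-16 act, accrual under the later-of rule falls on 2000-04-27.
4 years from 2000-04-27 is 2004-04-27.
Because the written tolling agreement ran from 2001-06-16 to 2001-10-20, the deadline is extended by 126 days to 2004-08-31.
The defendant's absence from the jurisdiction from 2002-06-02 to 2003-03-23 tolled the period for 294 days, extending the deadline to 2005-06-21.
Although the plaintiff's incapacity ran from 2000-06-29 to 2000-12-02, the stated rules do not make that a tolling event, so it is disregarded.
None of the other events listed affects the running of the period under the stated rules.
Filing on 2005-04-03 beat the 2005-06-21 deadline — the action is timely.

TIMELY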